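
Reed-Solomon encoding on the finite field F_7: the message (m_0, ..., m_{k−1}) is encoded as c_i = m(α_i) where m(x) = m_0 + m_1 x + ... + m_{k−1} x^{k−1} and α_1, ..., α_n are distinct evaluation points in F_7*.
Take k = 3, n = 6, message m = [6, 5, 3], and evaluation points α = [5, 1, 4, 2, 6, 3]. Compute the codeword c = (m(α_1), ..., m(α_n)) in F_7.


c = [1, 0, 4, 0, 4, 6]

Message polynomial: m(x) = 6 + 5·x + 3·x^2 (mod 7).
For each evaluation point α_i, compute m(α_i) mod 7:
  α_1 = 5: Horner steps 3 → 6 → 1, so m(5) = 1.
  α_2 = 1: Horner steps 3 → 1 → 0, so m(1) = 0.
  α_3 = 4: Horner steps 3 → 3 → 4, so m(4) = 4.
  α_4 = 2: Horner steps 3 → 4 → 0, so m(2) = 0.
  α_5 = 6: Horner steps 3 → 2 → 4, so m(6) = 4.
  α_6 = 3: Horner steps 3 → 0 → 6, so m(3) = 6.
Codeword c = [1, 0, 4, 0, 4, 6] ∈ F_7^6.


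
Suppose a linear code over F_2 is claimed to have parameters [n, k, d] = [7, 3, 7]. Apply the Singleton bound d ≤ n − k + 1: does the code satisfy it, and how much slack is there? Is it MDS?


Singleton RHS = n − k + 1 = 5, slack = -2, bound violated (no such code; not MDS).

Singleton bound: d ≤ n − k + 1.
Here n = 7, k = 3, so n − k + 1 = 5.
Given d = 7, check d ≤ 5: NO.
Slack = (n − k + 1) − d = -2.
The slack is negative: d = 7 exceeds n − k + 1 = 5 by 2, so the Singleton bound is violated and no linear [7, 3, 7]_2 code can exist. In particular it is not MDS (MDS requires d = n − k + 1 exactly).
Description: the claimed parameters are [7, 3, 7]_2; such a code would be impossible (violates the Singleton bound).


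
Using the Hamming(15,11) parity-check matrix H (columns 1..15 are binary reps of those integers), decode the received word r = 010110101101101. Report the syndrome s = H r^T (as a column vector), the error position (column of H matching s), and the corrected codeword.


s = (1, 0, 0, 1)^T, error position = 9, corrected codeword c = 010110100101101

Compute s = H r^T mod 2 one row at a time:
  s_1 = 0 + 1 + 1 + 0 + 1 + 1 + 0 + 1 = 5 ≡ 1 (mod 2).
  s_2 = 1 + 1 + 0 + 1 + 1 + 1 + 0 + 1 = 6 ≡ 0 (mod 2).
  s_3 = 1 + 0 + 0 + 1 + 1 + 0 + 0 + 1 = 4 ≡ 0 (mod 2).
  s_4 = 0 + 0 + 1 + 1 + 1 + 0 + 1 + 1 = 5 ≡ 1 (mod 2).
s = (1, 0, 0, 1)^T — this equals column 9 of H (binary 1001), so error is at position 9.
Correct: flip bit 9 of r = 010110101101101 to get c = 010110100101101.


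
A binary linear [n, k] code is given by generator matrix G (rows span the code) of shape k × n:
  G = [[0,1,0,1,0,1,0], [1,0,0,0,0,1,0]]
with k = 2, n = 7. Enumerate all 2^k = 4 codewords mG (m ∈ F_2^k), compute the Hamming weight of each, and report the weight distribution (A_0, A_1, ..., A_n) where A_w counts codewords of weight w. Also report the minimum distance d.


Weight distribution: A_0 = 1, A_2 = 1, A_3 = 2. Minimum distance d = 2.

Enumerate all 2^2 = 4 messages m ∈ F_2^2.
For each, compute codeword c = mG in F_2^7, then tally its weight.
  m = 00 → c = 0000000, weight = 0.
  m = 10 → c = 0101010, weight = 3.
  m = 01 → c = 1000010, weight = 2.
  m = 11 → c = 1101000, weight = 3.
Tally weights:
  weight 0: 1 codewords.
  weight 2: 1 codewords.
  weight 3: 2 codewords.
Minimum distance d = smallest w > 0 with A_w > 0 = 2.
Sanity: Σ A_w = 4 = 2^2 = 4 ✓.


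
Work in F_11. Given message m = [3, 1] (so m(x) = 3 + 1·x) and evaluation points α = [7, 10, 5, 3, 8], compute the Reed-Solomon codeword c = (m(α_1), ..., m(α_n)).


c = [10, 2, 8, 6, 0]

Message polynomial: m(x) = 3 + 1·x (mod 11).
For each evaluation point α_i, compute m(α_i) mod 11:
  α_1 = 7: Horner steps 1 → 10, so m(7) = 10.
  α_2 = 10: Horner steps 1 → 2, so m(10) = 2.
  α_3 = 5: Horner steps 1 → 8, so m(5) = 8.
  α_4 = 3: Horner steps 1 → 6, so m(3) = 6.
  α_5 = 8: Horner steps 1 → 0, so m(8) = 0.
Codeword c = [10, 2, 8, 6, 0] ∈ F_11^5.


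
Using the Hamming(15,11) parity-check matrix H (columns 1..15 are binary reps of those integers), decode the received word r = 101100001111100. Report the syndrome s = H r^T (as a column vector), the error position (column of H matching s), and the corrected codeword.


s = (1, 1, 1, 1)^T, error position = 15, corrected codeword c = 101100001111101

Compute s = H r^T mod 2 one row at a time:
  s_1 = 0 + 1 + 1 + 1 + 1 + 1 + 0 + 0 = 5 ≡ 1 (mod 2).
  s_2 = 1 + 0 + 0 + 0 + 1 + 1 + 0 + 0 = 3 ≡ 1 (mod 2).
  s_3 = 0 + 1 + 0 + 0 + 1 + 1 + 0 + 0 = 3 ≡ 1 (mod 2).
  s_4 = 1 + 1 + 0 + 0 + 1 + 1 + 1 + 0 = 5 ≡ 1 (mod 2).
s = (1, 1, 1, 1)^T — this equals column 15 of H (binary 1111), so error is at position 15.
Correct: flip bit 15 of r = 101100001111100 to get c = 101100001111101.


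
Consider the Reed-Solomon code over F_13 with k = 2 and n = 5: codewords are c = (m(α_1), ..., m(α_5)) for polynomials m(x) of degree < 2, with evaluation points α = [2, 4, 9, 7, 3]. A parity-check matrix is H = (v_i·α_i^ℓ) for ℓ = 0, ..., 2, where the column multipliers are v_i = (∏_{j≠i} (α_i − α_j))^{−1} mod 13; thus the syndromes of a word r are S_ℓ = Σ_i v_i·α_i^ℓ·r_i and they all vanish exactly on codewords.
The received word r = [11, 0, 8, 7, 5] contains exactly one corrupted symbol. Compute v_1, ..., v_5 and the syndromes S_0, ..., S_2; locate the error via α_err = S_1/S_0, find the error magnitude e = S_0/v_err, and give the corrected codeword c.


S = (10, 1, 4), error at position 2, error magnitude e = 1, c = [11, 12, 8, 7, 5].

Step 1: column multipliers v_i = (∏_{j≠i}(α_i − α_j))^{−1} mod 13.
  i = 1 (α = 2): (2−4)(2−9)(2−7)(2−3) = (−2)·(−7)·(−5)·(−1) = 70 ≡ 5, so v_1 = 5^{−1} = 8 (mod 13).
  i = 2 (α = 4): (4−2)(4−9)(4−7)(4−3) = 2·(−5)·(−3)·1 = 30 ≡ 4, so v_2 = 4^{−1} = 10 (mod 13).
  i = 3 (α = 9): (9−2)(9−4)(9−7)(9−3) = 7·5·2·6 = 420 ≡ 4, so v_3 = 4^{−1} = 10 (mod 13).
  i = 4 (α = 7): (7−2)(7−4)(7−9)(7−3) = 5·3·(−2)·4 = −120 ≡ 10, so v_4 = 10^{−1} = 4 (mod 13).
  i = 5 (α = 3): (3−2)(3−4)(3−9)(3−7) = 1·(−1)·(−6)·(−4) = −24 ≡ 2, so v_5 = 2^{−1} = 7 (mod 13).
  v = [8, 10, 10, 4, 7].
Step 2: syndromes of r = [11, 0, 8, 7, 5] (all sums mod 13).
  S_0 = Σ v_i r_i = 8·11 + 10·0 + 10·8 + 4·7 + 7·5 = 231 ≡ 10.
  S_1 = Σ v_i α_i r_i = 8·2·11 + 10·4·0 + 10·9·8 + 4·7·7 + 7·3·5 = 1197 ≡ 1.
  α_i^2 mod 13 = [4, 3, 3, 10, 9].
  S_2 = Σ v_i α_i^2 r_i = 8·4·11 + 10·3·0 + 10·3·8 + 4·10·7 + 7·9·5 = 1187 ≡ 4.
  S = (10, 1, 4) ≠ 0, so r is not a codeword (an error is present).
Step 3: locate the error. For a single error e at position i, S_ℓ = v_i·e·α_i^ℓ, so α_err = S_1/S_0.
  S_0^{−1} = 10^{−1} = 4 (mod 13), so α_err = 1·4 = 4 ≡ 4 = α_2. Error position i = 2.
  Consistency check: S_2/S_1 = 4·1 = 4 ≡ 4 = α_err ✓ (single-error assumption holds).
Step 4: error magnitude e = S_0/v_2 = S_0·∏_{j≠2}(α_2 − α_j) = 10·4 = 40 ≡ 1 (mod 13).
Step 5: correct position 2: c_2 = r_2 − e = 0 − 1 ≡ 12 (mod 13). Hence c = [11, 12, 8, 7, 5].
  Check: interpolating c through the α_i gives m(x) = 10 + 7·x (degree < 2) with m(α_i) = c_i for every i, so c is indeed a codeword.


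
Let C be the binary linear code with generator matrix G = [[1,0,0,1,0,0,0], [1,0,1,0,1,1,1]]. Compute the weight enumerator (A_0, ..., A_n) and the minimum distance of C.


Weight distribution: A_0 = 1, A_2 = 1, A_5 = 2. Minimum distance d = 2.

Enumerate all 2^2 = 4 messages m ∈ F_2^2.
For each, compute codeword c = mG in F_2^7, then tally its weight.
  m = 00 → c = 0000000, weight = 0.
  m = 10 → c = 1001000, weight = 2.
  m = 01 → c = 1010111, weight = 5.
  m = 11 → c = 0011111, weight = 5.
Tally weights:
  weight 0: 1 codewords.
  weight 2: 1 codewords.
  weight 5: 2 codewords.
Minimum distance d = smallest w > 0 with A_w > 0 = 2.
Sanity: Σ A_w = 4 = 2^2 = 4 ✓.


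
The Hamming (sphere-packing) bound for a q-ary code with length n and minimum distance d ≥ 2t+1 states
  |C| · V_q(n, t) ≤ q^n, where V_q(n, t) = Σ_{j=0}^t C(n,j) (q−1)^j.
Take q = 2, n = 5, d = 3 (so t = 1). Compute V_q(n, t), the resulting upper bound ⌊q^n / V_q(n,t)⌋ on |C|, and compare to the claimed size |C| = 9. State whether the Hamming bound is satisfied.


V_q(n, t) = 6, q^n = 32, Hamming bound = 5, |C| = 9 > bound (violated).

Step 1: Compute V_q(n, t) = Σ_{j=0}^1 C(n, j) (q−1)^j.
  j = 0: C(5,0)·(1)^0 = 1·1 = 1.
  j = 1: C(5,1)·(1)^1 = 5·1 = 5.
  V_q(n, t) = 1 + 5 = 6.
Step 2: q^n = 2^5 = 32.
Step 3: Hamming bound ⌊q^n / V_q(n,t)⌋ = ⌊32/6⌋ = 5.
Step 4: Compare |C| = 9 to 5: violated.
The claimed |C| lies above the Hamming bound, so no 2-ary code of length 5 with d ≥ 3 can have 9 codewords.


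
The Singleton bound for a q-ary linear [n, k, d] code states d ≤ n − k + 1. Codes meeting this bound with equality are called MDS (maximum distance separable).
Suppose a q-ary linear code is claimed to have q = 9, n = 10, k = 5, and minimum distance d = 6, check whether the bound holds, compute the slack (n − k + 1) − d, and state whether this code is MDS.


Singleton RHS = n − k + 1 = 6, slack = 0, bound satisfied, MDS.

Singleton bound: d ≤ n − k + 1.
Here n = 10, k = 5, so n − k + 1 = 6.
Given d = 6, check d ≤ 6: YES.
Slack = (n − k + 1) − d = 0.
The code is MDS (slack = 0).
Description: the claimed parameters are [10, 5, 6]_9; such a code would be MDS (meets Singleton bound).


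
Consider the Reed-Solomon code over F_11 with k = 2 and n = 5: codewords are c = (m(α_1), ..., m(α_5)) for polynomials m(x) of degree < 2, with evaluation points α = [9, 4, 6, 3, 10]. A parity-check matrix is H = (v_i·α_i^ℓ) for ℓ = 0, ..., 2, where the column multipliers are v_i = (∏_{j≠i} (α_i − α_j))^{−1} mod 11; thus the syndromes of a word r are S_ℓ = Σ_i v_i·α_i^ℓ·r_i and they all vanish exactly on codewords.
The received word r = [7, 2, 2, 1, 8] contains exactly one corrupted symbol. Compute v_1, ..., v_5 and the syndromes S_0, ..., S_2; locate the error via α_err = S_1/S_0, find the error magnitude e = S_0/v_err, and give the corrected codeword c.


S = (7, 9, 10), error at position 3, error magnitude e = 9, c = [7, 2, 4, 1, 8].

Step 1: column multipliers v_i = (∏_{j≠i}(α_i − α_j))^{−1} mod 11.
  i = 1 (α = 9): (9−4)(9−6)(9−3)(9−10) = 5·3·6·(−1) = −90 ≡ 9, so v_1 = 9^{−1} = 5 (mod 11).
  i = 2 (α = 4): (4−9)(4−6)(4−3)(4−10) = (−5)·(−2)·1·(−6) = −60 ≡ 6, so v_2 = 6^{−1} = 2 (mod 11).
  i = 3 (α = 6): (6−9)(6−4)(6−3)(6−10) = (−3)·2·3·(−4) = 72 ≡ 6, so v_3 = 6^{−1} = 2 (mod 11).
  i = 4 (α = 3): (3−9)(3−4)(3−6)(3−10) = (−6)·(−1)·(−3)·(−7) = 126 ≡ 5, so v_4 = 5^{−1} = 9 (mod 11).
  i = 5 (α = 10): (10−9)(10−4)(10−6)(10−3) = 1·6·4·7 = 168 ≡ 3, so v_5 = 3^{−1} = 4 (mod 11).
  v = [5, 2, 2, 9, 4].
Step 2: syndromes of r = [7, 2, 2, 1, 8] (all sums mod 11).
  S_0 = Σ v_i r_i = 5·7 + 2·2 + 2·2 + 9·1 + 4·8 = 84 ≡ 7.
  S_1 = Σ v_i α_i r_i = 5·9·7 + 2·4·2 + 2·6·2 + 9·3·1 + 4·10·8 = 702 ≡ 9.
  α_i^2 mod 11 = [4, 5, 3, 9, 1].
  S_2 = Σ v_i α_i^2 r_i = 5·4·7 + 2·5·2 + 2·3·2 + 9·9·1 + 4·1·8 = 285 ≡ 10.
  S = (7, 9, 10) ≠ 0, so r is not a codeword (an error is present).
Step 3: locate the error. For a single error e at position i, S_ℓ = v_i·e·α_i^ℓ, so α_err = S_1/S_0.
  S_0^{−1} = 7^{−1} = 8 (mod 11), so α_err = 9·8 = 72 ≡ 6 = α_3. Error position i = 3.
  Consistency check: S_2/S_1 = 10·5 = 50 ≡ 6 = α_err ✓ (single-error assumption holds).
Step 4: error magnitude e = S_0/v_3 = S_0·∏_{j≠3}(α_3 − α_j) = 7·6 = 42 ≡ 9 (mod 11).
Step 5: correct position 3: c_3 = r_3 − e = 2 − 9 ≡ 4 (mod 11). Hence c = [7, 2, 4, 1, 8].
  Check: interpolating c through the α_i gives m(x) = 9 + 1·x (degree < 2) with m(α_i) = c_i for every i, so c is indeed a codeword.


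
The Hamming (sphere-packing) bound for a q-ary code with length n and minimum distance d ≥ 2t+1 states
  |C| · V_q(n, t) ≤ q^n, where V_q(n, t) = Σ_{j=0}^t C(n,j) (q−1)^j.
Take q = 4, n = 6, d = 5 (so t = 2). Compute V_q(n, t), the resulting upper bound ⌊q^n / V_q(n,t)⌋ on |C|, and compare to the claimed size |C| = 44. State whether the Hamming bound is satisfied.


V_q(n, t) = 154, q^n = 4096, Hamming bound = 26, |C| = 44 > bound (violated).

Step 1: Compute V_q(n, t) = Σ_{j=0}^2 C(n, j) (q−1)^j.
  j = 0: C(6,0)·(3)^0 = 1·1 = 1.
  j = 1: C(6,1)·(3)^1 = 6·3 = 18.
  j = 2: C(6,2)·(3)^2 = 15·9 = 135.
  V_q(n, t) = 1 + 18 + 135 = 154.
Step 2: q^n = 4^6 = 4096.
Step 3: Hamming bound ⌊q^n / V_q(n,t)⌋ = ⌊4096/154⌋ = 26.
Step 4: Compare |C| = 44 to 26: violated.
The claimed |C| lies above the Hamming bound, so no 4-ary code of length 6 with d ≥ 5 can have 44 codewords.


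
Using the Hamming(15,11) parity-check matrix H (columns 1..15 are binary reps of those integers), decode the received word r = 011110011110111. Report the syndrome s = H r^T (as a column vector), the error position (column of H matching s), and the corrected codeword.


s = (1, 1, 0, 0)^T, error position = 12, corrected codeword c = 011110011111111

Compute s = H r^T mod 2 one row at a time:
  s_1 = 1 + 1 + 1 + 1 + 0 + 1 + 1 + 1 = 7 ≡ 1 (mod 2).
  s_2 = 1 + 1 + 0 + 0 + 0 + 1 + 1 + 1 = 5 ≡ 1 (mod 2).
  s_3 = 1 + 1 + 0 + 0 + 1 + 1 + 1 + 1 = 6 ≡ 0 (mod 2).
  s_4 = 0 + 1 + 1 + 0 + 1 + 1 + 1 + 1 = 6 ≡ 0 (mod 2).
s = (1, 1, 0, 0)^T — this equals column 12 of H (binary 1100), so error is at position 12.
Correct: flip bit 12 of r = 011110011110111 to get c = 011110011111111.


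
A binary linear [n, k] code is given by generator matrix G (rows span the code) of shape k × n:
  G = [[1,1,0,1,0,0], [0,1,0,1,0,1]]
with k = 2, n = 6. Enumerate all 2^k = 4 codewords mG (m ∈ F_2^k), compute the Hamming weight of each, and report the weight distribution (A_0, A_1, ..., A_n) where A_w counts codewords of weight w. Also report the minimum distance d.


Weight distribution: A_0 = 1, A_2 = 1, A_3 = 2. Minimum distance d = 2.

Enumerate all 2^2 = 4 messages m ∈ F_2^2.
For each, compute codeword c = mG in F_2^6, then tally its weight.
  m = 00 → c = 000000, weight = 0.
  m = 10 → c = 110100, weight = 3.
  m = 01 → c = 010101, weight = 3.
  m = 11 → c = 100001, weight = 2.
Tally weights:
  weight 0: 1 codewords.
  weight 2: 1 codewords.
  weight 3: 2 codewords.
Minimum distance d = smallest w > 0 with A_w > 0 = 2.
Sanity: Σ A_w = 4 = 2^2 = 4 ✓.


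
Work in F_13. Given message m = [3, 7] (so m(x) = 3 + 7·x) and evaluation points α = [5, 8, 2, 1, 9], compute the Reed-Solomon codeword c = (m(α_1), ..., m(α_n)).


c = [12, 7, 4, 10, 1]

Message polynomial: m(x) = 3 + 7·x (mod 13).
For each evaluation point α_i, compute m(α_i) mod 13:
  α_1 = 5: Horner steps 7 → 12, so m(5) = 12.
  α_2 = 8: Horner steps 7 → 7, so m(8) = 7.
  α_3 = 2: Horner steps 7 → 4, so m(2) = 4.
  α_4 = 1: Horner steps 7 → 10, so m(1) = 10.
  α_5 = 9: Horner steps 7 → 1, so m(9) = 1.
Codeword c = [12, 7, 4, 10, 1] ∈ F_13^5.


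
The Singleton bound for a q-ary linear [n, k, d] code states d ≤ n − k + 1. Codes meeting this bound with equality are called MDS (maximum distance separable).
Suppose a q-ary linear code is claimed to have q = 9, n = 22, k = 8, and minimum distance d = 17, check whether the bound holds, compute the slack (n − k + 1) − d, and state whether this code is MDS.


Singleton RHS = n − k + 1 = 15, slack = -2, bound violated (no such code; not MDS).

Singleton bound: d ≤ n − k + 1.
Here n = 22, k = 8, so n − k + 1 = 15.
Given d = 17, check d ≤ 15: NO.
Slack = (n − k + 1) − d = -2.
The slack is negative: d = 17 exceeds n − k + 1 = 15 by 2, so the Singleton bound is violated and no linear [22, 8, 17]_9 code can exist. In particular it is not MDS (MDS requires d = n − k + 1 exactly).
Description: the claimed parameters are [22, 8, 17]_9; such a code would be impossible (violates the Singleton bound).


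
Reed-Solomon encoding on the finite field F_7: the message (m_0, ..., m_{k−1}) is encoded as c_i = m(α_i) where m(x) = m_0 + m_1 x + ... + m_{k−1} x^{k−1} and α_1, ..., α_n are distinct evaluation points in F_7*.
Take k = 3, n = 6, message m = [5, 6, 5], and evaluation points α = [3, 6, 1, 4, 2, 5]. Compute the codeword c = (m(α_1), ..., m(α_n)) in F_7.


c = [5, 4, 2, 4, 2, 6]

Message polynomial: m(x) = 5 + 6·x + 5·x^2 (mod 7).
For each evaluation point α_i, compute m(α_i) mod 7:
  α_1 = 3: Horner steps 5 → 0 → 5, so m(3) = 5.
  α_2 = 6: Horner steps 5 → 1 → 4, so m(6) = 4.
  α_3 = 1: Horner steps 5 → 4 → 2, so m(1) = 2.
  α_4 = 4: Horner steps 5 → 5 → 4, so m(4) = 4.
  α_5 = 2: Horner steps 5 → 2 → 2, so m(2) = 2.
  α_6 = 5: Horner steps 5 → 3 → 6, so m(5) = 6.
Codeword c = [5, 4, 2, 4, 2, 6] ∈ F_7^6.


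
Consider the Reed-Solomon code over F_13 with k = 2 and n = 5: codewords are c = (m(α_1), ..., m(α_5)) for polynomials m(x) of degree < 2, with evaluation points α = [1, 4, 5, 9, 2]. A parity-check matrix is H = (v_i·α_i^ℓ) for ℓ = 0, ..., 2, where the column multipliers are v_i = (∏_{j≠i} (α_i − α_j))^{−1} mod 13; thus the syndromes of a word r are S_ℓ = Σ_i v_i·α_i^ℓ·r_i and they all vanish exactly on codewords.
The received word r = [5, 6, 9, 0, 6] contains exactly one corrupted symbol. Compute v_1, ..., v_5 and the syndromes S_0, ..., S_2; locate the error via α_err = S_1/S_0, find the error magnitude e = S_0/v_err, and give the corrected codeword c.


S = (6, 11, 5), error at position 2, error magnitude e = 11, c = [5, 8, 9, 0, 6].

Step 1: column multipliers v_i = (∏_{j≠i}(α_i − α_j))^{−1} mod 13.
  i = 1 (α = 1): (1−4)(1−5)(1−9)(1−2) = (−3)·(−4)·(−8)·(−1) = 96 ≡ 5, so v_1 = 5^{−1} = 8 (mod 13).
  i = 2 (α = 4): (4−1)(4−5)(4−9)(4−2) = 3·(−1)·(−5)·2 = 30 ≡ 4, so v_2 = 4^{−1} = 10 (mod 13).
  i = 3 (α = 5): (5−1)(5−4)(5−9)(5−2) = 4·1·(−4)·3 = −48 ≡ 4, so v_3 = 4^{−1} = 10 (mod 13).
  i = 4 (α = 9): (9−1)(9−4)(9−5)(9−2) = 8·5·4·7 = 1120 ≡ 2, so v_4 = 2^{−1} = 7 (mod 13).
  i = 5 (α = 2): (2−1)(2−4)(2−5)(2−9) = 1·(−2)·(−3)·(−7) = −42 ≡ 10, so v_5 = 10^{−1} = 4 (mod 13).
  v = [8, 10, 10, 7, 4].
Step 2: syndromes of r = [5, 6, 9, 0, 6] (all sums mod 13).
  S_0 = Σ v_i r_i = 8·5 + 10·6 + 10·9 + 7·0 + 4·6 = 214 ≡ 6.
  S_1 = Σ v_i α_i r_i = 8·1·5 + 10·4·6 + 10·5·9 + 7·9·0 + 4·2·6 = 778 ≡ 11.
  α_i^2 mod 13 = [1, 3, 12, 3, 4].
  S_2 = Σ v_i α_i^2 r_i = 8·1·5 + 10·3·6 + 10·12·9 + 7·3·0 + 4·4·6 = 1396 ≡ 5.
  S = (6, 11, 5) ≠ 0, so r is not a codeword (an error is present).
Step 3: locate the error. For a single error e at position i, S_ℓ = v_i·e·α_i^ℓ, so α_err = S_1/S_0.
  S_0^{−1} = 6^{−1} = 11 (mod 13), so α_err = 11·11 = 121 ≡ 4 = α_2. Error position i = 2.
  Consistency check: S_2/S_1 = 5·6 = 30 ≡ 4 = α_err ✓ (single-error assumption holds).
Step 4: error magnitude e = S_0/v_2 = S_0·∏_{j≠2}(α_2 − α_j) = 6·4 = 24 ≡ 11 (mod 13).
Step 5: correct position 2: c_2 = r_2 − e = 6 − 11 ≡ 8 (mod 13). Hence c = [5, 8, 9, 0, 6].
  Check: interpolating c through the α_i gives m(x) = 4 + 1·x (degree < 2) with m(α_i) = c_i for every i, so c is indeed a codeword.


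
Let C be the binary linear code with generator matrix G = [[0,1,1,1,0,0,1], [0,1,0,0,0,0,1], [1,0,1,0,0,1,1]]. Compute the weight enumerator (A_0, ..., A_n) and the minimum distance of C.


Weight distribution: A_0 = 1, A_2 = 2, A_4 = 5. Minimum distance d = 2.

Enumerate all 2^3 = 8 messages m ∈ F_2^3.
For each, compute codeword c = mG in F_2^7, then tally its weight.
  m = 000 → c = 0000000, weight = 0.
  m = 100 → c = 0111001, weight = 4.
  m = 010 → c = 0100001, weight = 2.
  m = 110 → c = 0011000, weight = 2.
  m = 001 → c = 1010011, weight = 4.
  m = 101 → c = 1101010, weight = 4.
  m = 011 → c = 1110010, weight = 4.
  m = 111 → c = 1001011, weight = 4.
Tally weights:
  weight 0: 1 codewords.
  weight 2: 2 codewords.
  weight 4: 5 codewords.
Minimum distance d = smallest w > 0 with A_w > 0 = 2.
Sanity: Σ A_w = 8 = 2^3 = 8 ✓.


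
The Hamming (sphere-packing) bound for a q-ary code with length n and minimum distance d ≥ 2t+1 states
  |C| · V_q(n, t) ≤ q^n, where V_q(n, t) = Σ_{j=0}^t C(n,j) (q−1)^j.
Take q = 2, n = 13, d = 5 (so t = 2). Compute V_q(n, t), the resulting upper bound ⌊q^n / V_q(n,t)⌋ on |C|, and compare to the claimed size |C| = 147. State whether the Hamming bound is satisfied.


V_q(n, t) = 92, q^n = 8192, Hamming bound = 89, |C| = 147 > bound (violated).

Step 1: Compute V_q(n, t) = Σ_{j=0}^2 C(n, j) (q−1)^j.
  j = 0: C(13,0)·(1)^0 = 1·1 = 1.
  j = 1: C(13,1)·(1)^1 = 13·1 = 13.
  j = 2: C(13,2)·(1)^2 = 78·1 = 78.
  V_q(n, t) = 1 + 13 + 78 = 92.
Step 2: q^n = 2^13 = 8192.
Step 3: Hamming bound ⌊q^n / V_q(n,t)⌋ = ⌊8192/92⌋ = 89.
Step 4: Compare |C| = 147 to 89: violated.
The claimed |C| lies above the Hamming bound, so no 2-ary code of length 13 with d ≥ 5 can have 147 codewords.


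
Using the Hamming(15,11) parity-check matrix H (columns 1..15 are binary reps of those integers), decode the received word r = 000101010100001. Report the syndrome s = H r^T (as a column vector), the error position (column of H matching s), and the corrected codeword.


s = (1, 1, 1, 1)^T, error position = 15, corrected codeword c = 000101010100000

Compute s = H r^T mod 2 one row at a time:
  s_1 = 1 + 0 + 1 + 0 + 0 + 0 + 0 + 1 = 3 ≡ 1 (mod 2).
  s_2 = 1 + 0 + 1 + 0 + 0 + 0 + 0 + 1 = 3 ≡ 1 (mod 2).
  s_3 = 0 + 0 + 1 + 0 + 1 + 0 + 0 + 1 = 3 ≡ 1 (mod 2).
  s_4 = 0 + 0 + 0 + 0 + 0 + 0 + 0 + 1 = 1 ≡ 1 (mod 2).
s = (1, 1, 1, 1)^T — this equals column 15 of H (binary 1111), so error is at position 15.
Correct: flip bit 15 of r = 000101010100001 to get c = 000101010100000.


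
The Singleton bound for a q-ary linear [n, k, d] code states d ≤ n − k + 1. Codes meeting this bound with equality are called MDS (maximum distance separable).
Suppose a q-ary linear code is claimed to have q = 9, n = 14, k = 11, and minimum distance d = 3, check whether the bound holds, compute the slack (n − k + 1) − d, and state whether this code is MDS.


Singleton RHS = n − k + 1 = 4, slack = 1, bound satisfied, not MDS.

Singleton bound: d ≤ n − k + 1.
Here n = 14, k = 11, so n − k + 1 = 4.
Given d = 3, check d ≤ 4: YES.
Slack = (n − k + 1) − d = 1.
The code is NOT MDS (slack = 1 > 0).
Description: the claimed parameters are [14, 11, 3]_9; such a code would be non-MDS.


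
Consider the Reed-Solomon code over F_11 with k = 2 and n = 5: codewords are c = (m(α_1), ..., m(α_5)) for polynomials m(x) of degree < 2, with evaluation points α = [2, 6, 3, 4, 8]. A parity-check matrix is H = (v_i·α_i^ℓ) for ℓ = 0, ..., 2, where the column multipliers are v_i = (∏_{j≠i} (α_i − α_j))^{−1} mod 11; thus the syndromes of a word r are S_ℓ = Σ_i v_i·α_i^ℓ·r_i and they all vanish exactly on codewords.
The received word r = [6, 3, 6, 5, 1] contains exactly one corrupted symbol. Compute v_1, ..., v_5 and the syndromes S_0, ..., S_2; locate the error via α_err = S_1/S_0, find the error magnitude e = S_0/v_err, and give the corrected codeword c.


S = (8, 5, 10), error at position 1, error magnitude e = 10, c = [7, 3, 6, 5, 1].

Step 1: column multipliers v_i = (∏_{j≠i}(α_i − α_j))^{−1} mod 11.
  i = 1 (α = 2): (2−6)(2−3)(2−4)(2−8) = (−4)·(−1)·(−2)·(−6) = 48 ≡ 4, so v_1 = 4^{−1} = 3 (mod 11).
  i = 2 (α = 6): (6−2)(6−3)(6−4)(6−8) = 4·3·2·(−2) = −48 ≡ 7, so v_2 = 7^{−1} = 8 (mod 11).
  i = 3 (α = 3): (3−2)(3−6)(3−4)(3−8) = 1·(−3)·(−1)·(−5) = −15 ≡ 7, so v_3 = 7^{−1} = 8 (mod 11).
  i = 4 (α = 4): (4−2)(4−6)(4−3)(4−8) = 2·(−2)·1·(−4) = 16 ≡ 5, so v_4 = 5^{−1} = 9 (mod 11).
  i = 5 (α = 8): (8−2)(8−6)(8−3)(8−4) = 6·2·5·4 = 240 ≡ 9, so v_5 = 9^{−1} = 5 (mod 11).
  v = [3, 8, 8, 9, 5].
Step 2: syndromes of r = [6, 3, 6, 5, 1] (all sums mod 11).
  S_0 = Σ v_i r_i = 3·6 + 8·3 + 8·6 + 9·5 + 5·1 = 140 ≡ 8.
  S_1 = Σ v_i α_i r_i = 3·2·6 + 8·6·3 + 8·3·6 + 9·4·5 + 5·8·1 = 544 ≡ 5.
  α_i^2 mod 11 = [4, 3, 9, 5, 9].
  S_2 = Σ v_i α_i^2 r_i = 3·4·6 + 8·3·3 + 8·9·6 + 9·5·5 + 5·9·1 = 846 ≡ 10.
  S = (8, 5, 10) ≠ 0, so r is not a codeword (an error is present).
Step 3: locate the error. For a single error e at position i, S_ℓ = v_i·e·α_i^ℓ, so α_err = S_1/S_0.
  S_0^{−1} = 8^{−1} = 7 (mod 11), so α_err = 5·7 = 35 ≡ 2 = α_1. Error position i = 1.
  Consistency check: S_2/S_1 = 10·9 = 90 ≡ 2 = α_err ✓ (single-error assumption holds).
Step 4: error magnitude e = S_0/v_1 = S_0·∏_{j≠1}(α_1 − α_j) = 8·4 = 32 ≡ 10 (mod 11).
Step 5: correct position 1: c_1 = r_1 − e = 6 − 10 ≡ 7 (mod 11). Hence c = [7, 3, 6, 5, 1].
  Check: interpolating c through the α_i gives m(x) = 9 + 10·x (degree < 2) with m(α_i) = c_i for every i, so c is indeed a codeword.


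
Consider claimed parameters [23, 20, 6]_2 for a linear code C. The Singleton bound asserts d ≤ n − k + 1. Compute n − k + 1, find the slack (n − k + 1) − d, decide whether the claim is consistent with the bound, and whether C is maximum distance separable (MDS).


Singleton RHS = n − k + 1 = 4, slack = -2, bound violated (no such code; not MDS).

Singleton bound: d ≤ n − k + 1.
Here n = 23, k = 20, so n − k + 1 = 4.
Given d = 6, check d ≤ 4: NO.
Slack = (n − k + 1) − d = -2.
The slack is negative: d = 6 exceeds n − k + 1 = 4 by 2, so the Singleton bound is violated and no linear [23, 20, 6]_2 code can exist. In particular it is not MDS (MDS requires d = n − k + 1 exactly).
Description: the claimed parameters are [23, 20, 6]_2; such a code would be impossible (violates the Singleton bound).


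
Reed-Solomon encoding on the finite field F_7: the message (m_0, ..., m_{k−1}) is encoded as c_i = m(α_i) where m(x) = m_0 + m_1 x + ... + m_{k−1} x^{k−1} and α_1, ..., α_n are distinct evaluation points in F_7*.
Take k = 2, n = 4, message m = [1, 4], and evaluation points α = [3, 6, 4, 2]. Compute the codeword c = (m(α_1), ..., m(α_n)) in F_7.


c = [6, 4, 3, 2]

Message polynomial: m(x) = 1 + 4·x (mod 7).
For each evaluation point α_i, compute m(α_i) mod 7:
  α_1 = 3: Horner steps 4 → 6, so m(3) = 6.
  α_2 = 6: Horner steps 4 → 4, so m(6) = 4.
  α_3 = 4: Horner steps 4 → 3, so m(4) = 3.
  α_4 = 2: Horner steps 4 → 2, so m(2) = 2.
Codeword c = [6, 4, 3, 2] ∈ F_7^4.


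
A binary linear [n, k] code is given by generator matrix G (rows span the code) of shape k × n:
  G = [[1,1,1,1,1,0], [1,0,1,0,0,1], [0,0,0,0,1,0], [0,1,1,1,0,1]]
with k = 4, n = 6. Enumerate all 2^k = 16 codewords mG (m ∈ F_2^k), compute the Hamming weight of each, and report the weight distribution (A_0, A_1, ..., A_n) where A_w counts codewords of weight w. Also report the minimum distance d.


Weight distribution: A_0 = 1, A_1 = 2, A_2 = 2, A_3 = 4, A_4 = 5, A_5 = 2. Minimum distance d = 1.

Enumerate all 2^4 = 16 messages m ∈ F_2^4.
For each, compute codeword c = mG in F_2^6, then tally its weight.
  m = 0000 → c = 000000, weight = 0.
  m = 1000 → c = 111110, weight = 5.
  m = 0100 → c = 101001, weight = 3.
  m = 1100 → c = 010111, weight = 4.
  m = 0010 → c = 000010, weight = 1.
  m = 1010 → c = 111100, weight = 4.
  m = 0110 → c = 101011, weight = 4.
  m = 1110 → c = 010101, weight = 3.
  m = 0001 → c = 011101, weight = 4.
  m = 1001 → c = 100011, weight = 3.
  m = 0101 → c = 110100, weight = 3.
  m = 1101 → c = 001010, weight = 2.
  m = 0011 → c = 011111, weight = 5.
  m = 1011 → c = 100001, weight = 2.
  m = 0111 → c = 110110, weight = 4.
  m = 1111 → c = 001000, weight = 1.
Tally weights:
  weight 0: 1 codewords.
  weight 1: 2 codewords.
  weight 2: 2 codewords.
  weight 3: 4 codewords.
  weight 4: 5 codewords.
  weight 5: 2 codewords.
Minimum distance d = smallest w > 0 with A_w > 0 = 1.
Sanity: Σ A_w = 16 = 2^4 = 16 ✓.


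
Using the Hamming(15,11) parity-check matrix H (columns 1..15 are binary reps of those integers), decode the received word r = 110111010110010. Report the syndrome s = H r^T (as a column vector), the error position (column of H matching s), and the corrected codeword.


s = (0, 0, 1, 1)^T, error position = 3, corrected codeword c = 111111010110010

Compute s = H r^T mod 2 one row at a time:
  s_1 = 1 + 0 + 1 + 1 + 0 + 0 + 1 + 0 = 4 ≡ 0 (mod 2).
  s_2 = 1 + 1 + 1 + 0 + 0 + 0 + 1 + 0 = 4 ≡ 0 (mod 2).
  s_3 = 1 + 0 + 1 + 0 + 1 + 1 + 1 + 0 = 5 ≡ 1 (mod 2).
  s_4 = 1 + 0 + 1 + 0 + 0 + 1 + 0 + 0 = 3 ≡ 1 (mod 2).
s = (0, 0, 1, 1)^T — this equals column 3 of H (binary 0011), so error is at position 3.
Correct: flip bit 3 of r = 110111010110010 to get c = 111111010110010.


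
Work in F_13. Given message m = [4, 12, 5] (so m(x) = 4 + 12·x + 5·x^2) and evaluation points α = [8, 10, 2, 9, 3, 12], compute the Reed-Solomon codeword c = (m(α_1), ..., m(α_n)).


c = [4, 0, 9, 10, 7, 10]

Message polynomial: m(x) = 4 + 12·x + 5·x^2 (mod 13).
For each evaluation point α_i, compute m(α_i) mod 13:
  α_1 = 8: Horner steps 5 → 0 → 4, so m(8) = 4.
  α_2 = 10: Horner steps 5 → 10 → 0, so m(10) = 0.
  α_3 = 2: Horner steps 5 → 9 → 9, so m(2) = 9.
  α_4 = 9: Horner steps 5 → 5 → 10, so m(9) = 10.
  α_5 = 3: Horner steps 5 → 1 → 7, so m(3) = 7.
  α_6 = 12: Horner steps 5 → 7 → 10, so m(12) = 10.
Codeword c = [4, 0, 9, 10, 7, 10] ∈ F_13^6.


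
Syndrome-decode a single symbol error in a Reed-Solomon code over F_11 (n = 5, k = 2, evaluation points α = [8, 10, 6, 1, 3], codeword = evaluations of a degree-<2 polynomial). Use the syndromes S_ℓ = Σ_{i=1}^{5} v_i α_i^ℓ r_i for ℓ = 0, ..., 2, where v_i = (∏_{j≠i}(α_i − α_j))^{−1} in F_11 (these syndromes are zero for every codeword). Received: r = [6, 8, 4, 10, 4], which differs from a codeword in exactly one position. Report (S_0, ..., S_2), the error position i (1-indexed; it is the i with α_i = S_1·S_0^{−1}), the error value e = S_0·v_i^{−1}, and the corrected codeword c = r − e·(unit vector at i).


S = (8, 2, 6), error at position 5, error magnitude e = 3, c = [6, 8, 4, 10, 1].

Step 1: column multipliers v_i = (∏_{j≠i}(α_i − α_j))^{−1} mod 11.
  i = 1 (α = 8): (8−10)(8−6)(8−1)(8−3) = (−2)·2·7·5 = −140 ≡ 3, so v_1 = 3^{−1} = 4 (mod 11).
  i = 2 (α = 10): (10−8)(10−6)(10−1)(10−3) = 2·4·9·7 = 504 ≡ 9, so v_2 = 9^{−1} = 5 (mod 11).
  i = 3 (α = 6): (6−8)(6−10)(6−1)(6−3) = (−2)·(−4)·5·3 = 120 ≡ 10, so v_3 = 10^{−1} = 10 (mod 11).
  i = 4 (α = 1): (1−8)(1−10)(1−6)(1−3) = (−7)·(−9)·(−5)·(−2) = 630 ≡ 3, so v_4 = 3^{−1} = 4 (mod 11).
  i = 5 (α = 3): (3−8)(3−10)(3−6)(3−1) = (−5)·(−7)·(−3)·2 = −210 ≡ 10, so v_5 = 10^{−1} = 10 (mod 11).
  v = [4, 5, 10, 4, 10].
Step 2: syndromes of r = [6, 8, 4, 10, 4] (all sums mod 11).
  S_0 = Σ v_i r_i = 4·6 + 5·8 + 10·4 + 4·10 + 10·4 = 184 ≡ 8.
  S_1 = Σ v_i α_i r_i = 4·8·6 + 5·10·8 + 10·6·4 + 4·1·10 + 10·3·4 = 992 ≡ 2.
  α_i^2 mod 11 = [9, 1, 3, 1, 9].
  S_2 = Σ v_i α_i^2 r_i = 4·9·6 + 5·1·8 + 10·3·4 + 4·1·10 + 10·9·4 = 776 ≡ 6.
  S = (8, 2, 6) ≠ 0, so r is not a codeword (an error is present).
Step 3: locate the error. For a single error e at position i, S_ℓ = v_i·e·α_i^ℓ, so α_err = S_1/S_0.
  S_0^{−1} = 8^{−1} = 7 (mod 11), so α_err = 2·7 = 14 ≡ 3 = α_5. Error position i = 5.
  Consistency check: S_2/S_1 = 6·6 = 36 ≡ 3 = α_err ✓ (single-error assumption holds).
Step 4: error magnitude e = S_0/v_5 = S_0·∏_{j≠5}(α_5 − α_j) = 8·10 = 80 ≡ 3 (mod 11).
Step 5: correct position 5: c_5 = r_5 − e = 4 − 3 ≡ 1 (mod 11). Hence c = [6, 8, 4, 10, 1].
  Check: interpolating c through the α_i gives m(x) = 9 + 1·x (degree < 2) with m(α_i) = c_i for every i, so c is indeed a codeword.


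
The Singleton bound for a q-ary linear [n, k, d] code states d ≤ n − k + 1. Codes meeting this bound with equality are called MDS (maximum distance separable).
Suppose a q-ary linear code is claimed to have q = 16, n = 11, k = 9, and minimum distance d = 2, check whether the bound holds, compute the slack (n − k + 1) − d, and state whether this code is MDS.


Singleton RHS = n − k + 1 = 3, slack = 1, bound satisfied, not MDS.

Singleton bound: d ≤ n − k + 1.
Here n = 11, k = 9, so n − k + 1 = 3.
Given d = 2, check d ≤ 3: YES.
Slack = (n − k + 1) − d = 1.
The code is NOT MDS (slack = 1 > 0).
Description: the claimed parameters are [11, 9, 2]_16; such a code would be non-MDS.


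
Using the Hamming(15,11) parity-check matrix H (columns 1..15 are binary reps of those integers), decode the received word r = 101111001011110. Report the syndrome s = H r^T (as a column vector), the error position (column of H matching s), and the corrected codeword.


s = (1, 0, 0, 0)^T, error position = 8, corrected codeword c = 101111011011110

Compute s = H r^T mod 2 one row at a time:
  s_1 = 0 + 1 + 0 + 1 + 1 + 1 + 1 + 0 = 5 ≡ 1 (mod 2).
  s_2 = 1 + 1 + 1 + 0 + 1 + 1 + 1 + 0 = 6 ≡ 0 (mod 2).
  s_3 = 0 + 1 + 1 + 0 + 0 + 1 + 1 + 0 = 4 ≡ 0 (mod 2).
  s_4 = 1 + 1 + 1 + 0 + 1 + 1 + 1 + 0 = 6 ≡ 0 (mod 2).
s = (1, 0, 0, 0)^T — this equals column 8 of H (binary 1000), so error is at position 8.
Correct: flip bit 8 of r = 101111001011110 to get c = 101111011011110.


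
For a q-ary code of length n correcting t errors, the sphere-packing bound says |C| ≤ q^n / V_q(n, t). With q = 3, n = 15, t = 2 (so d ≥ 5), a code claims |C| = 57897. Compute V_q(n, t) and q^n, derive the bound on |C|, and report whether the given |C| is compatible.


V_q(n, t) = 451, q^n = 14348907, Hamming bound = 31815, |C| = 57897 > bound (violated).

Step 1: Compute V_q(n, t) = Σ_{j=0}^2 C(n, j) (q−1)^j.
  j = 0: C(15,0)·(2)^0 = 1·1 = 1.
  j = 1: C(15,1)·(2)^1 = 15·2 = 30.
  j = 2: C(15,2)·(2)^2 = 105·4 = 420.
  V_q(n, t) = 1 + 30 + 420 = 451.
Step 2: q^n = 3^15 = 14348907.
Step 3: Hamming bound ⌊q^n / V_q(n,t)⌋ = ⌊14348907/451⌋ = 31815.
Step 4: Compare |C| = 57897 to 31815: violated.
The claimed |C| lies above the Hamming bound, so no 3-ary code of length 15 with d ≥ 5 can have 57897 codewords.


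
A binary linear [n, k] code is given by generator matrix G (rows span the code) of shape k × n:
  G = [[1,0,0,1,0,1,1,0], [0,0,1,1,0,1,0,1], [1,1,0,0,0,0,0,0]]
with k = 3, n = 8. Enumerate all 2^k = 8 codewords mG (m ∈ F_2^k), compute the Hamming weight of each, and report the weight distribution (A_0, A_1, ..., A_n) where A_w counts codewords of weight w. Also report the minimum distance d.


Weight distribution: A_0 = 1, A_2 = 1, A_4 = 5, A_6 = 1. Minimum distance d = 2.

Enumerate all 2^3 = 8 messages m ∈ F_2^3.
For each, compute codeword c = mG in F_2^8, then tally its weight.
  m = 000 → c = 00000000, weight = 0.
  m = 100 → c = 10010110, weight = 4.
  m = 010 → c = 00110101, weight = 4.
  m = 110 → c = 10100011, weight = 4.
  m = 001 → c = 11000000, weight = 2.
  m = 101 → c = 01010110, weight = 4.
  m = 011 → c = 11110101, weight = 6.
  m = 111 → c = 01100011, weight = 4.
Tally weights:
  weight 0: 1 codewords.
  weight 2: 1 codewords.
  weight 4: 5 codewords.
  weight 6: 1 codewords.
Minimum distance d = smallest w > 0 with A_w > 0 = 2.
Sanity: Σ A_w = 8 = 2^3 = 8 ✓.


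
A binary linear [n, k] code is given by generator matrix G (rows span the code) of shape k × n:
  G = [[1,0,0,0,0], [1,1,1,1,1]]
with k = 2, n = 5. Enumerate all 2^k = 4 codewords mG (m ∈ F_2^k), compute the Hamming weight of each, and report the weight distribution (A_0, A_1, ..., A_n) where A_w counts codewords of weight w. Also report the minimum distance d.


Weight distribution: A_0 = 1, A_1 = 1, A_4 = 1, A_5 = 1. Minimum distance d = 1.

Enumerate all 2^2 = 4 messages m ∈ F_2^2.
For each, compute codeword c = mG in F_2^5, then tally its weight.
  m = 00 → c = 00000, weight = 0.
  m = 10 → c = 10000, weight = 1.
  m = 01 → c = 11111, weight = 5.
  m = 11 → c = 01111, weight = 4.
Tally weights:
  weight 0: 1 codewords.
  weight 1: 1 codewords.
  weight 4: 1 codewords.
  weight 5: 1 codewords.
Minimum distance d = smallest w > 0 with A_w > 0 = 1.
Sanity: Σ A_w = 4 = 2^2 = 4 ✓.


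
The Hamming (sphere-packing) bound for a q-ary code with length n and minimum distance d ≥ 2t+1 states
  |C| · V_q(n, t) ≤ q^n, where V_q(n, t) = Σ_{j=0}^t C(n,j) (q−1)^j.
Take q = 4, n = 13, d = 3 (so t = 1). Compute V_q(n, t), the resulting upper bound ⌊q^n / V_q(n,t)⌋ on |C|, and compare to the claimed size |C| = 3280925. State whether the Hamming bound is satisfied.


V_q(n, t) = 40, q^n = 67108864, Hamming bound = 1677721, |C| = 3280925 > bound (violated).

Step 1: Compute V_q(n, t) = Σ_{j=0}^1 C(n, j) (q−1)^j.
  j = 0: C(13,0)·(3)^0 = 1·1 = 1.
  j = 1: C(13,1)·(3)^1 = 13·3 = 39.
  V_q(n, t) = 1 + 39 = 40.
Step 2: q^n = 4^13 = 67108864.
Step 3: Hamming bound ⌊q^n / V_q(n,t)⌋ = ⌊67108864/40⌋ = 1677721.
Step 4: Compare |C| = 3280925 to 1677721: violated.
The claimed |C| lies above the Hamming bound, so no 4-ary code of length 13 with d ≥ 3 can have 3280925 codewords.


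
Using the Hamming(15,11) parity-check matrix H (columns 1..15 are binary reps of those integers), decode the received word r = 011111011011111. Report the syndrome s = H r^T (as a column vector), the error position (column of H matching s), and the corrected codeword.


s = (1, 1, 0, 0)^T, error position = 12, corrected codeword c = 011111011010111

Compute s = H r^T mod 2 one row at a time:
  s_1 = 1 + 1 + 0 + 1 + 1 + 1 + 1 + 1 = 7 ≡ 1 (mod 2).
  s_2 = 1 + 1 + 1 + 0 + 1 + 1 + 1 + 1 = 7 ≡ 1 (mod 2).
  s_3 = 1 + 1 + 1 + 0 + 0 + 1 + 1 + 1 = 6 ≡ 0 (mod 2).
  s_4 = 0 + 1 + 1 + 0 + 1 + 1 + 1 + 1 = 6 ≡ 0 (mod 2).
s = (1, 1, 0, 0)^T — this equals column 12 of H (binary 1100), so error is at position 12.
Correct: flip bit 12 of r = 011111011011111 to get c = 011111011010111.


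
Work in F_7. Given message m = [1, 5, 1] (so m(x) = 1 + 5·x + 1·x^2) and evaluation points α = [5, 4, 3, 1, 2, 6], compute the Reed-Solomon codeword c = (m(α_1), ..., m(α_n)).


c = [2, 2, 4, 0, 1, 4]

Message polynomial: m(x) = 1 + 5·x + 1·x^2 (mod 7).
For each evaluation point α_i, compute m(α_i) mod 7:
  α_1 = 5: Horner steps 1 → 3 → 2, so m(5) = 2.
  α_2 = 4: Horner steps 1 → 2 → 2, so m(4) = 2.
  α_3 = 3: Horner steps 1 → 1 → 4, so m(3) = 4.
  α_4 = 1: Horner steps 1 → 6 → 0, so m(1) = 0.
  α_5 = 2: Horner steps 1 → 0 → 1, so m(2) = 1.
  α_6 = 6: Horner steps 1 → 4 → 4, so m(6) = 4.
Codeword c = [2, 2, 4, 0, 1, 4] ∈ F_7^6.


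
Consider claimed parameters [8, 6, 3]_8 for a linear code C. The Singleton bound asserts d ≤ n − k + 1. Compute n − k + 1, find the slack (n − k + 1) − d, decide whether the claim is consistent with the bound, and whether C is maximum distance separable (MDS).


Singleton RHS = n − k + 1 = 3, slack = 0, bound satisfied, MDS.

Singleton bound: d ≤ n − k + 1.
Here n = 8, k = 6, so n − k + 1 = 3.
Given d = 3, check d ≤ 3: YES.
Slack = (n − k + 1) − d = 0.
The code is MDS (slack = 0).
Description: the claimed parameters are [8, 6, 3]_8; such a code would be MDS (meets Singleton bound).


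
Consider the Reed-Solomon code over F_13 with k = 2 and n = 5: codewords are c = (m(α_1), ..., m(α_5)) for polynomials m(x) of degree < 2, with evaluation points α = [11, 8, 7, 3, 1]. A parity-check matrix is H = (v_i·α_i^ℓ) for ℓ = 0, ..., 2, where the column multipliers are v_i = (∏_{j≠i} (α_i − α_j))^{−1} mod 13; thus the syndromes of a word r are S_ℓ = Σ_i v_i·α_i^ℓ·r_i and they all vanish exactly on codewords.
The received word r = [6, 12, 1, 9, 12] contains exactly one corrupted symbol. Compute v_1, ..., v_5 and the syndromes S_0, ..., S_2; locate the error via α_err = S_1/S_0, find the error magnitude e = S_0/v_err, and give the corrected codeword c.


S = (8, 8, 8), error at position 5, error magnitude e = 12, c = [6, 12, 1, 9, 0].

Step 1: column multipliers v_i = (∏_{j≠i}(α_i − α_j))^{−1} mod 13.
  i = 1 (α = 11): (11−8)(11−7)(11−3)(11−1) = 3·4·8·10 = 960 ≡ 11, so v_1 = 11^{−1} = 6 (mod 13).
  i = 2 (α = 8): (8−11)(8−7)(8−3)(8−1) = (−3)·1·5·7 = −105 ≡ 12, so v_2 = 12^{−1} = 12 (mod 13).
  i = 3 (α = 7): (7−11)(7−8)(7−3)(7−1) = (−4)·(−1)·4·6 = 96 ≡ 5, so v_3 = 5^{−1} = 8 (mod 13).
  i = 4 (α = 3): (3−11)(3−8)(3−7)(3−1) = (−8)·(−5)·(−4)·2 = −320 ≡ 5, so v_4 = 5^{−1} = 8 (mod 13).
  i = 5 (α = 1): (1−11)(1−8)(1−7)(1−3) = (−10)·(−7)·(−6)·(−2) = 840 ≡ 8, so v_5 = 8^{−1} = 5 (mod 13).
  v = [6, 12, 8, 8, 5].
Step 2: syndromes of r = [6, 12, 1, 9, 12] (all sums mod 13).
  S_0 = Σ v_i r_i = 6·6 + 12·12 + 8·1 + 8·9 + 5·12 = 320 ≡ 8.
  S_1 = Σ v_i α_i r_i = 6·11·6 + 12·8·12 + 8·7·1 + 8·3·9 + 5·1·12 = 1880 ≡ 8.
  α_i^2 mod 13 = [4, 12, 10, 9, 1].
  S_2 = Σ v_i α_i^2 r_i = 6·4·6 + 12·12·12 + 8·10·1 + 8·9·9 + 5·1·12 = 2660 ≡ 8.
  S = (8, 8, 8) ≠ 0, so r is not a codeword (an error is present).
Step 3: locate the error. For a single error e at position i, S_ℓ = v_i·e·α_i^ℓ, so α_err = S_1/S_0.
  S_0^{−1} = 8^{−1} = 5 (mod 13), so α_err = 8·5 = 40 ≡ 1 = α_5. Error position i = 5.
  Consistency check: S_2/S_1 = 8·5 = 40 ≡ 1 = α_err ✓ (single-error assumption holds).
Step 4: error magnitude e = S_0/v_5 = S_0·∏_{j≠5}(α_5 − α_j) = 8·8 = 64 ≡ 12 (mod 13).
Step 5: correct position 5: c_5 = r_5 − e = 12 − 12 ≡ 0 (mod 13). Hence c = [6, 12, 1, 9, 0].
  Check: interpolating c through the α_i gives m(x) = 2 + 11·x (degree < 2) with m(α_i) = c_i for every i, so c is indeed a codeword.
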